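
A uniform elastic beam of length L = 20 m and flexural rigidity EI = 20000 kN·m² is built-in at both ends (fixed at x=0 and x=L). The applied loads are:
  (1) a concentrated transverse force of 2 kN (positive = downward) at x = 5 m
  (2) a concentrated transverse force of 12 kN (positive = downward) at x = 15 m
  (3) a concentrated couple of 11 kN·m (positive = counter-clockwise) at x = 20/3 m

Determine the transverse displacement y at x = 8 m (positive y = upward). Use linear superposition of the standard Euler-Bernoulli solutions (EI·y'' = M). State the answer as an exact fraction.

y(8) = -961/100000 m

Load 1 — point force P=2 kN at a=5 m (b=L-a=15):
  y_1 = -Pa²(L-x)²(3bL-(3b+a)(L-x))/(6L³EI)  [x>a] = -2·5²·(20-8)²·(3·15·20-(3·15+5)·(20-8))/(6·20³·20000) = -9/4000 m
Load 2 — point force P=12 kN at a=15 m (b=L-a=5):
  y_2 = -Pb²x²(3aL-(3a+b)x)/(6L³EI)  [x≤a] = -12·5²·8²·(3·15·20-(3·15+5)·8)/(6·20³·20000) = -1/100 m
Load 3 — applied couple M₀=11 kN·m at a=20/3 m (b=L-a=40/3):
  y_3 = (R_Ax³/6 - M_Ax²/2 - M₀(x-a)²/2)/EI  [x>a] with R_A=11/15, M_A=0 = ((11/15)·8³/6 - 0·8²/2 - 11·(8-(20/3))²/2)/20000 = 33/12500 m
Superposition: y = Σ y_i = -961/100000 m ≈ -0.009610 m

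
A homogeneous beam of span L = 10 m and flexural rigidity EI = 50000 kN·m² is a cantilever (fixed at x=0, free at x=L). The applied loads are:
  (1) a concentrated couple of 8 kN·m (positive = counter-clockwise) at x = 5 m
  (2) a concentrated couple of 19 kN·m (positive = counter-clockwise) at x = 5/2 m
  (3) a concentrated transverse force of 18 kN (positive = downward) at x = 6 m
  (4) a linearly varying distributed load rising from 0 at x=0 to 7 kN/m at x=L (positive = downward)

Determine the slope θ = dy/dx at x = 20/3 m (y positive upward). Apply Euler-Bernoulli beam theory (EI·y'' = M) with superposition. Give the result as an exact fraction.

Load 1 — applied couple M₀=8 kN·m at a=5 m (b=L-a=5):
  θ_1 = M₀a/EI  [x>a] = 8·5/50000 = 1/1250 rad
Load 2 — applied couple M₀=19 kN·m at a=5/2 m (b=L-a=15/2):
  θ_2 = M₀a/EI  [x>a] = 19·(5/2)/50000 = 19/20000 rad
Load 3 — point force P=18 kN at a=6 m (b=L-a=4):
  θ_3 = -Pa²/(2EI)  [x>a] = -18·6²/(2·50000) = -81/12500 rad
Load 4 — triangular load w₀=7 kN/m (0→w₀ over full span):
  θ_4 = (w₀Lx²/4-w₀L²x/3-w₀x⁴/(24L))/EI = (7·10·(20/3)²/4-7·10²·(20/3)/3-7·(20/3)⁴/(24·10))/50000 = -203/12150 rad
Superposition: θ = Σ θ_i = -520939/24300000 rad ≈ -0.021438 rad

θ(20/3) = -520939/24300000 rad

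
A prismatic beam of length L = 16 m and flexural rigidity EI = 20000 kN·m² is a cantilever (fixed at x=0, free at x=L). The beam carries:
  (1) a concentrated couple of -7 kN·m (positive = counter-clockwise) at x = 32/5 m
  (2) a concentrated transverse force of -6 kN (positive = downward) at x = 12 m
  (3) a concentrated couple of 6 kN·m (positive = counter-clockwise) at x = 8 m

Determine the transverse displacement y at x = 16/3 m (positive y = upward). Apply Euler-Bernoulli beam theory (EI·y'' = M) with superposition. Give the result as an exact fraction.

Load 1 — applied couple M₀=-7 kN·m at a=32/5 m (b=L-a=48/5):
  y_1 = M₀x²/(2EI)  [x≤a] = (-7)·(16/3)²/(2·20000) = -28/5625 m
Load 2 — point force P=-6 kN at a=12 m (b=L-a=4):
  y_2 = -Px²(3a-x)/(6EI)  [x≤a] = -(-6)·(16/3)²·(3·12-(16/3))/(6·20000) = 736/16875 m
Load 3 — applied couple M₀=6 kN·m at a=8 m (b=L-a=8):
  y_3 = M₀x²/(2EI)  [x≤a] = 6·(16/3)²/(2·20000) = 8/1875 m
Superposition: y = Σ y_i = 724/16875 m ≈ 0.042904 m

y(16/3) = 724/16875 m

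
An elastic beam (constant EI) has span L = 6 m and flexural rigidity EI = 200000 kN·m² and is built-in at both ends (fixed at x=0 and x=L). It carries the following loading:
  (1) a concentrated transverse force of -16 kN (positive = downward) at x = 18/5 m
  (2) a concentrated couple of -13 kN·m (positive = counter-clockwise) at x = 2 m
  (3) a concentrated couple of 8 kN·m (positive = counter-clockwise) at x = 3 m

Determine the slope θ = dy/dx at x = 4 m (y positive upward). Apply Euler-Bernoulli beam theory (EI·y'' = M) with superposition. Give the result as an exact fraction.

θ(4) = -2263/112500000 rad

Load 1 — point force P=-16 kN at a=18/5 m (b=L-a=12/5):
  θ_1 = Pa²(L-x)(2bL-(3b+a)(L-x))/(2L³EI)  [x>a] = (-16)·(18/5)²·(6-4)·(2·(12/5)·6-(3·(12/5)+(18/5))·(6-4))/(2·6³·200000) = -27/781250 rad
Load 2 — applied couple M₀=-13 kN·m at a=2 m (b=L-a=4):
  θ_2 = (R_Ax²/2 - M_Ax - M₀(x-a))/EI  [x>a] with R_A=-26/9, M_A=0 = ((-26/9)·4²/2 - 0·4 - (-13)·(4-2))/200000 = 13/900000 rad
Load 3 — applied couple M₀=8 kN·m at a=3 m (b=L-a=3):
  θ_3 = (R_Ax²/2 - M_Ax - M₀(x-a))/EI  [x>a] with R_A=2, M_A=2 = (2·4²/2 - 2·4 - 8·(4-3))/200000 = 0 rad
Superposition: θ = Σ θ_i = -2263/112500000 rad ≈ -0.000020 rad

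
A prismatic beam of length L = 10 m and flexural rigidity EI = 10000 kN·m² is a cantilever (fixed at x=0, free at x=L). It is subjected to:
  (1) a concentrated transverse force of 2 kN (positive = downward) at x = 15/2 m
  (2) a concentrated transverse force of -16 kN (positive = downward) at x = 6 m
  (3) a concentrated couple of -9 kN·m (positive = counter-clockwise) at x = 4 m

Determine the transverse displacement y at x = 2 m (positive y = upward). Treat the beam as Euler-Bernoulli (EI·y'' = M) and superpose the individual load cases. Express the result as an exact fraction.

Load 1 — point force P=2 kN at a=15/2 m (b=L-a=5/2):
  y_1 = -Px²(3a-x)/(6EI)  [x≤a] = -2·2²·(3·(15/2)-2)/(6·10000) = -41/15000 m
Load 2 — point force P=-16 kN at a=6 m (b=L-a=4):
  y_2 = -Px²(3a-x)/(6EI)  [x≤a] = -(-16)·2²·(3·6-2)/(6·10000) = 32/1875 m
Load 3 — applied couple M₀=-9 kN·m at a=4 m (b=L-a=6):
  y_3 = M₀x²/(2EI)  [x≤a] = (-9)·2²/(2·10000) = -9/5000 m
Superposition: y = Σ y_i = 47/3750 m ≈ 0.012533 m

y(2) = 47/3750 m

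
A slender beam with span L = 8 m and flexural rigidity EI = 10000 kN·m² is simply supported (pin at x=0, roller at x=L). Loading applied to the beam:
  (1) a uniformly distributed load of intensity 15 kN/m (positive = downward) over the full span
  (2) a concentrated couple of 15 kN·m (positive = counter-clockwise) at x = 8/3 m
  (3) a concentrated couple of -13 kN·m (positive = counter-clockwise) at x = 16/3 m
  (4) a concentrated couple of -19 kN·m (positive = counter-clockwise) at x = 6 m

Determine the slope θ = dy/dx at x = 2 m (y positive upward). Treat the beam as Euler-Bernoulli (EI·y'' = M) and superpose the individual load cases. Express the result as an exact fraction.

Load 1 — uniform load w=15 kN/m over full span:
  θ_1 = -w(L³-6Lx²+4x³)/(24EI) = -15·(8³-6·8·2²+4·2³)/(24·10000) = -11/500 rad
Load 2 — applied couple M₀=15 kN·m at a=8/3 m (b=L-a=16/3):
  θ_2 = (M₀x²/(2L)+C₁)/EI  [x≤a] with C₁=M₀(3b²-L²)/(6L)=20/3 = (15·2²/(2·8)+(20/3))/10000 = 1/960 rad
Load 3 — applied couple M₀=-13 kN·m at a=16/3 m (b=L-a=8/3):
  θ_3 = (M₀x²/(2L)+C₁)/EI  [x≤a] with C₁=M₀(3b²-L²)/(6L)=104/9 = ((-13)·2²/(2·8)+(104/9))/10000 = 299/360000 rad
Load 4 — applied couple M₀=-19 kN·m at a=6 m (b=L-a=2):
  θ_4 = (M₀x²/(2L)+C₁)/EI  [x≤a] with C₁=M₀(3b²-L²)/(6L)=247/12 = ((-19)·2²/(2·8)+(247/12))/10000 = 19/12000 rad
Superposition: θ = Σ θ_i = -1669/90000 rad ≈ -0.018544 rad

θ(2) = -1669/90000 rad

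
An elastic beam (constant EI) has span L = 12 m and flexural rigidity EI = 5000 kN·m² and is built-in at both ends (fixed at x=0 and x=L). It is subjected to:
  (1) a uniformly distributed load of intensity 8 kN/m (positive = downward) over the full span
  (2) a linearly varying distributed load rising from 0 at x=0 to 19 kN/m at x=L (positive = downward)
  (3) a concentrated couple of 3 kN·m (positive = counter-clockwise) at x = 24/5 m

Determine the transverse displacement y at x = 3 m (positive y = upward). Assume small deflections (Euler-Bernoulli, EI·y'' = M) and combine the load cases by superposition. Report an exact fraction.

y(3) = -80433/800000 m

Load 1 — uniform load w=8 kN/m over full span:
  y_1 = -wx²(L-x)²/(24EI) = -8·3²·(12-3)²/(24·5000) = -243/5000 m
Load 2 — triangular load w₀=19 kN/m (0→w₀ over full span):
  y_2 = -w₀x²(L-x)²(x+2L)/(120LEI) = -19·3²·(12-3)²·(3+2·12)/(120·12·5000) = -41553/800000 m
Load 3 — applied couple M₀=3 kN·m at a=24/5 m (b=L-a=36/5):
  y_3 = (R_Ax³/6 - M_Ax²/2)/EI  [x≤a] with R_A=9/25, M_A=9/25 = ((9/25)·3³/6 - (9/25)·3²/2)/5000 = 0 m
Superposition: y = Σ y_i = -80433/800000 m ≈ -0.100541 m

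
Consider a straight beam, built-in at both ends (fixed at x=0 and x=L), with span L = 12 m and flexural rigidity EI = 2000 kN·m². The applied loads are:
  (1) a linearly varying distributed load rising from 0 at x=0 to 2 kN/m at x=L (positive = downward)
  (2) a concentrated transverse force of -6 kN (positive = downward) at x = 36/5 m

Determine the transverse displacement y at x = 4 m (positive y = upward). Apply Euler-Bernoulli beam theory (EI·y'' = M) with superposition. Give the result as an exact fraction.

y(4) = -496/140625 m

Load 1 — triangular load w₀=2 kN/m (0→w₀ over full span):
  y_1 = -w₀x²(L-x)²(x+2L)/(120LEI) = -2·4²·(12-4)²·(4+2·12)/(120·12·2000) = -112/5625 m
Load 2 — point force P=-6 kN at a=36/5 m (b=L-a=24/5):
  y_2 = -Pb²x²(3aL-(3a+b)x)/(6L³EI)  [x≤a] = -(-6)·(24/5)²·4²·(3·(36/5)·12-(3·(36/5)+(24/5))·4)/(6·12³·2000) = 256/15625 m
Superposition: y = Σ y_i = -496/140625 m ≈ -0.003527 m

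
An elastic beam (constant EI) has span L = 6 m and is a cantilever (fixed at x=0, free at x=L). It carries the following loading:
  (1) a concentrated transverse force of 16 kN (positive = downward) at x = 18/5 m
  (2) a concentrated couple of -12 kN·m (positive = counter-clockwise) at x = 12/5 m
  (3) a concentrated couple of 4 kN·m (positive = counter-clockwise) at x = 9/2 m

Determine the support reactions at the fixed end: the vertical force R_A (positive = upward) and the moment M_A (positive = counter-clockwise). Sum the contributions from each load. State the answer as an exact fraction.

Load 1 — point force P=16 kN at a=18/5 m (b=L-a=12/5):
  R_A = P = 16 kN
  M_A = Pa = 16·(18/5) = 288/5 kN·m
Load 2 — applied couple M₀=-12 kN·m at a=12/5 m (b=L-a=18/5):
  R_A = 0 kN
  M_A = -M₀ = -(-12) = 12 kN·m
Load 3 — applied couple M₀=4 kN·m at a=9/2 m (b=L-a=3/2):
  R_A = 0 kN
  M_A = -M₀ = -4 kN·m
Superposition: R_A = 16 kN, M_A = 328/5 kN·m

R_A = 16 kN, M_A = 328/5 kN·m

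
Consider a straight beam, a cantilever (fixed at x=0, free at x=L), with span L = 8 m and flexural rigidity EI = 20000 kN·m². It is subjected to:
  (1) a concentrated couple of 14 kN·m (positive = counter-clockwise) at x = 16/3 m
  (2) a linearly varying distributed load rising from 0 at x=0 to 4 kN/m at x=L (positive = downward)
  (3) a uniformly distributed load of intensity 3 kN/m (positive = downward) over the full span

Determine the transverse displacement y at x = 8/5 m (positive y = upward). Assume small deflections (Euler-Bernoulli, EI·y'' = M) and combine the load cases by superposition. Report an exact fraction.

y(8/5) = -275014/29296875 m

Load 1 — applied couple M₀=14 kN·m at a=16/3 m (b=L-a=8/3):
  y_1 = M₀x²/(2EI)  [x≤a] = 14·(8/5)²/(2·20000) = 14/15625 m
Load 2 — triangular load w₀=4 kN/m (0→w₀ over full span):
  y_2 = (w₀Lx³/12-w₀L²x²/6-w₀x⁵/(120L))/EI = (4·8·(8/5)³/12-4·8²·(8/5)²/6-4·(8/5)⁵/(120·8))/20000 = -144064/29296875 m
Load 3 — uniform load w=3 kN/m over full span:
  y_3 = -wx²(x²-4Lx+6L²)/(24EI) = -3·(8/5)²·((8/5)²-4·8·(8/5)+6·8²)/(24·20000) = -2096/390625 m
Superposition: y = Σ y_i = -275014/29296875 m ≈ -0.009387 m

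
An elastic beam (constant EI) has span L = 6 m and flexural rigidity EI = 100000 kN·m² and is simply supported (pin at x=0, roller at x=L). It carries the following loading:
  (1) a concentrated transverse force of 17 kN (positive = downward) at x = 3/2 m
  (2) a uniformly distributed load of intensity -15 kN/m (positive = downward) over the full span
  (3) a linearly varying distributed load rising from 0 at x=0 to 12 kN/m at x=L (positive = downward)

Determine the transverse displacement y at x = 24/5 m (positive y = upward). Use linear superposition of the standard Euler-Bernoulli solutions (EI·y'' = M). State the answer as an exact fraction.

y(24/5) = 14917293/25000000000 m

Load 1 — point force P=17 kN at a=3/2 m (b=L-a=9/2):
  y_1 = -Pa(L-x)(2Lx-a²-x²)/(6LEI)  [x>a] = -17·(3/2)·(6-(24/5))·(2·6·(24/5)-(3/2)²-(24/5)²)/(6·6·100000) = -54927/200000000 m
Load 2 — uniform load w=-15 kN/m over full span:
  y_2 = -wx(L³-2Lx²+x³)/(24EI) = -(-15)·(24/5)·(6³-2·6·(24/5)²+(24/5)³)/(24·100000) = 2349/1562500 m
Load 3 — triangular load w₀=12 kN/m (0→w₀ over full span):
  y_3 = -w₀x(7L⁴-10L²x²+3x⁴)/(360LEI) = -12·(24/5)·(7·6⁴-10·6²·(24/5)²+3·(24/5)⁴)/(360·6·100000) = -30861/48828125 m
Superposition: y = Σ y_i = 14917293/25000000000 m ≈ 0.000597 m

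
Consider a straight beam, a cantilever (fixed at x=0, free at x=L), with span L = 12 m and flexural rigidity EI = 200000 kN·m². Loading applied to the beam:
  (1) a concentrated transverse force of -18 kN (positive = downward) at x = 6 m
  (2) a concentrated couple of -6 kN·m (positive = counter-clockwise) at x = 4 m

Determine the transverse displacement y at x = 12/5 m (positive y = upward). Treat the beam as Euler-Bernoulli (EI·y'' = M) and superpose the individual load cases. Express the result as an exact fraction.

Load 1 — point force P=-18 kN at a=6 m (b=L-a=6):
  y_1 = -Px²(3a-x)/(6EI)  [x≤a] = -(-18)·(12/5)²·(3·6-(12/5))/(6·200000) = 1053/781250 m
Load 2 — applied couple M₀=-6 kN·m at a=4 m (b=L-a=8):
  y_2 = M₀x²/(2EI)  [x≤a] = (-6)·(12/5)²/(2·200000) = -27/312500 m
Superposition: y = Σ y_i = 1971/1562500 m ≈ 0.001261 m

y(12/5) = 1971/1562500 m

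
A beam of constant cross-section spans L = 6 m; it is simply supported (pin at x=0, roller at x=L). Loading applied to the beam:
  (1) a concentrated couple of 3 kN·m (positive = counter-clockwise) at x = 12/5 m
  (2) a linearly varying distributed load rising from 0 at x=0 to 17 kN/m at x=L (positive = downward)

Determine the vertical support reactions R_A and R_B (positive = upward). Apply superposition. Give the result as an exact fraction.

Load 1 — applied couple M₀=3 kN·m at a=12/5 m (b=L-a=18/5):
  R_A = M₀/L = 3/6 = 1/2 kN
  R_B = -M₀/L = -3/6 = -1/2 kN
Load 2 — triangular load w₀=17 kN/m (0→w₀ over full span):
  R_A = w₀L/6 = 17·6/6 = 17 kN
  R_B = w₀L/3 = 17·6/3 = 34 kN
Superposition: R_A = 35/2 kN, R_B = 67/2 kN

R_A = 35/2 kN, R_B = 67/2 kN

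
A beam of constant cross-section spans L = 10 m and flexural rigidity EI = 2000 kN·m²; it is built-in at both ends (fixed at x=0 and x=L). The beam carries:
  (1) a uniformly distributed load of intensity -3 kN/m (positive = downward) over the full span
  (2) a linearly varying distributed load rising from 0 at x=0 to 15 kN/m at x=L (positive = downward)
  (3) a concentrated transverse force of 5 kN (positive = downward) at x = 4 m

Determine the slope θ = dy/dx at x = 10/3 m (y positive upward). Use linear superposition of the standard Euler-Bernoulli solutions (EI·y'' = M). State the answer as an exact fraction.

Load 1 — uniform load w=-3 kN/m over full span:
  θ_1 = -wx(L-x)(L-2x)/(12EI) = -(-3)·(10/3)·(10-(10/3))·(10-2·(10/3))/(12·2000) = 1/108 rad
Load 2 — triangular load w₀=15 kN/m (0→w₀ over full span):
  θ_2 = -w₀(2x(L-x)(L-2x)(x+2L)+x²(L-x)²)/(120LEI) = -15·(2·(10/3)·(10-(10/3))·(10-2·(10/3))·((10/3)+2·10)+(10/3)²·(10-(10/3))²)/(120·10·2000) = -2/81 rad
Load 3 — point force P=5 kN at a=4 m (b=L-a=6):
  θ_3 = -Pb²x(2aL-(3a+b)x)/(2L³EI)  [x≤a] = -5·6²·(10/3)·(2·4·10-(3·4+6)·(10/3))/(2·10³·2000) = -3/1000 rad
Superposition: θ = Σ θ_i = -1493/81000 rad ≈ -0.018432 rad

θ(10/3) = -1493/81000 rad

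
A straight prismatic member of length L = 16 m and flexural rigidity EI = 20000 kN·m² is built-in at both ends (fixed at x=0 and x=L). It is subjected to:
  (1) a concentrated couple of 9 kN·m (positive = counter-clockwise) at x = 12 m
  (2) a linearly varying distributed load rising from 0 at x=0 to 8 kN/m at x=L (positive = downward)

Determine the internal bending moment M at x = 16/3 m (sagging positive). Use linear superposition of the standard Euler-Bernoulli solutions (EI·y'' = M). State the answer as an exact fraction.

M(16/3) = 142909/6480 kN·m

Load 1 — applied couple M₀=9 kN·m at a=12 m (b=L-a=4):
  M_1 = R_Ax - M_A  [x≤a] with R_A=81/128, M_A=45/16 = (81/128)·(16/3) - (45/16) = 9/16 kN·m
Load 2 — triangular load w₀=8 kN/m (0→w₀ over full span):
  M_2 = 3w₀Lx/20 - w₀L²/30 - w₀x³/(6L) = 3·8·16·(16/3)/20 - 8·16²/30 - 8·(16/3)³/(6·16) = 8704/405 kN·m
Superposition: M = Σ M_i = 142909/6480 kN·m ≈ 22.053858 kN·m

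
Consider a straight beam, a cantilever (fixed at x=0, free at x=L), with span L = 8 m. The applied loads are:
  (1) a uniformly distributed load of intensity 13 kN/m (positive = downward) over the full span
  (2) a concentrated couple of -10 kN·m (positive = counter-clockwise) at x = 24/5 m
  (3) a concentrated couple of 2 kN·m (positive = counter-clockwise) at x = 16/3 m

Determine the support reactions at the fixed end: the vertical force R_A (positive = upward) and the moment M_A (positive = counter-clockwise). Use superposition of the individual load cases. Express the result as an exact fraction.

Load 1 — uniform load w=13 kN/m over full span:
  R_A = wL = 13·8 = 104 kN
  M_A = wL²/2 = 13·8²/2 = 416 kN·m
Load 2 — applied couple M₀=-10 kN·m at a=24/5 m (b=L-a=16/5):
  R_A = 0 kN
  M_A = -M₀ = -(-10) = 10 kN·m
Load 3 — applied couple M₀=2 kN·m at a=16/3 m (b=L-a=8/3):
  R_A = 0 kN
  M_A = -M₀ = -2 kN·m
Superposition: R_A = 104 kN, M_A = 424 kN·m

R_A = 104 kN, M_A = 424 kN·m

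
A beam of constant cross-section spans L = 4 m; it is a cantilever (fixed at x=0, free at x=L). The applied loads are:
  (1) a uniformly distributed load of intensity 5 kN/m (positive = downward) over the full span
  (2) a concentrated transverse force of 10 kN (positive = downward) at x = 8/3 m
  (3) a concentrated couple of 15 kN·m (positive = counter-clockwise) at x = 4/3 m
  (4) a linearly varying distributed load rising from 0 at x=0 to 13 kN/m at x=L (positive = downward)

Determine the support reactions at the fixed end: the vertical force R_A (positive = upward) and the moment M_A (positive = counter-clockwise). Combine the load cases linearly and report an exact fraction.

R_A = 56 kN, M_A = 121 kN·m

Load 1 — uniform load w=5 kN/m over full span:
  R_A = wL = 5·4 = 20 kN
  M_A = wL²/2 = 5·4²/2 = 40 kN·m
Load 2 — point force P=10 kN at a=8/3 m (b=L-a=4/3):
  R_A = P = 10 kN
  M_A = Pa = 10·(8/3) = 80/3 kN·m
Load 3 — applied couple M₀=15 kN·m at a=4/3 m (b=L-a=8/3):
  R_A = 0 kN
  M_A = -M₀ = -15 kN·m
Load 4 — triangular load w₀=13 kN/m (0→w₀ over full span):
  R_A = w₀L/2 = 13·4/2 = 26 kN
  M_A = w₀L²/3 = 13·4²/3 = 208/3 kN·m
Superposition: R_A = 56 kN, M_A = 121 kN·m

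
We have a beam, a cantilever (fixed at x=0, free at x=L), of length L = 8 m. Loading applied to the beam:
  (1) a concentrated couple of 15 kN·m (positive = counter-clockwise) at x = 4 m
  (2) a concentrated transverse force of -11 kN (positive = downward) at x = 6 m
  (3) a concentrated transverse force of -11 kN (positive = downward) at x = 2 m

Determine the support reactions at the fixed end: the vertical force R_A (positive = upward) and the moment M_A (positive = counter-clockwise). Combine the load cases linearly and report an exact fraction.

Load 1 — applied couple M₀=15 kN·m at a=4 m (b=L-a=4):
  R_A = 0 kN
  M_A = -M₀ = -15 kN·m
Load 2 — point force P=-11 kN at a=6 m (b=L-a=2):
  R_A = P = (-11) = -11 kN
  M_A = Pa = (-11)·6 = -66 kN·m
Load 3 — point force P=-11 kN at a=2 m (b=L-a=6):
  R_A = P = (-11) = -11 kN
  M_A = Pa = (-11)·2 = -22 kN·m
Superposition: R_A = -22 kN, M_A = -103 kN·m

R_A = -22 kN, M_A = -103 kN·m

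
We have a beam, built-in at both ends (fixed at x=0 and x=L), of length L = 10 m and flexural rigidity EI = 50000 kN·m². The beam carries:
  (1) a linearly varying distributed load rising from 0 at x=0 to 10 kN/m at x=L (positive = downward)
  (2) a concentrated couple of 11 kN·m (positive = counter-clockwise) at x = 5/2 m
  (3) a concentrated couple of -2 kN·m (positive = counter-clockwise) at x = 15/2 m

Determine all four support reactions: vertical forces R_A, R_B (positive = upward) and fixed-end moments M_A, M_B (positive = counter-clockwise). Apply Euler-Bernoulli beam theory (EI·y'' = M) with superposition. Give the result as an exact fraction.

R_A = 1281/80 kN, M_A = 1471/48 kN·m, R_B = 2719/80 kN, M_B = -739/16 kN·m

Load 1 — triangular load w₀=10 kN/m (0→w₀ over full span):
  R_A = 3w₀L/20 = 3·10·10/20 = 15 kN
  M_A = w₀L²/30 = 10·10²/30 = 100/3 kN·m
  R_B = 7w₀L/20 = 7·10·10/20 = 35 kN
  M_B = -w₀L²/20 = -10·10²/20 = -50 kN·m
Load 2 — applied couple M₀=11 kN·m at a=5/2 m (b=L-a=15/2):
  R_A = 6M₀ab/L³ = 6·11·(5/2)·(15/2)/10³ = 99/80 kN
  M_A = M₀b(2a-b)/L² = 11·(15/2)·(2·(5/2)-(15/2))/10² = -33/16 kN·m
  R_B = -6M₀ab/L³ = -6·11·(5/2)·(15/2)/10³ = -99/80 kN
  M_B = M₀a(2b-a)/L² = 11·(5/2)·(2·(15/2)-(5/2))/10² = 55/16 kN·m
Load 3 — applied couple M₀=-2 kN·m at a=15/2 m (b=L-a=5/2):
  R_A = 6M₀ab/L³ = 6·(-2)·(15/2)·(5/2)/10³ = -9/40 kN
  M_A = M₀b(2a-b)/L² = (-2)·(5/2)·(2·(15/2)-(5/2))/10² = -5/8 kN·m
  R_B = -6M₀ab/L³ = -6·(-2)·(15/2)·(5/2)/10³ = 9/40 kN
  M_B = M₀a(2b-a)/L² = (-2)·(15/2)·(2·(5/2)-(15/2))/10² = 3/8 kN·m
Superposition: R_A = 1281/80 kN, M_A = 1471/48 kN·m, R_B = 2719/80 kN, M_B = -739/16 kN·m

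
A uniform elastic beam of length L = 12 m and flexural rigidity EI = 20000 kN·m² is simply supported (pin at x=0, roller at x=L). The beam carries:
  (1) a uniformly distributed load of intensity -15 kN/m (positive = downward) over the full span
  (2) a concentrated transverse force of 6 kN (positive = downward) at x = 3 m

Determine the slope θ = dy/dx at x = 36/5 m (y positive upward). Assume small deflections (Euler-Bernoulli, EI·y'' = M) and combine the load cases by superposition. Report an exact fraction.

Load 1 — uniform load w=-15 kN/m over full span:
  θ_1 = -w(L³-6Lx²+4x³)/(24EI) = -(-15)·(12³-6·12·(36/5)²+4·(36/5)³)/(24·20000) = -999/62500 rad
Load 2 — point force P=6 kN at a=3 m (b=L-a=9):
  θ_2 = -Pa(2L²-6Lx+3x²+a²)/(6LEI)  [x>a] = -6·3·(2·12²-6·12·(36/5)+3·(36/5)²+3²)/(6·12·20000) = 1647/2000000 rad
Superposition: θ = Σ θ_i = -30321/2000000 rad ≈ -0.015161 rad

θ(36/5) = -30321/2000000 rad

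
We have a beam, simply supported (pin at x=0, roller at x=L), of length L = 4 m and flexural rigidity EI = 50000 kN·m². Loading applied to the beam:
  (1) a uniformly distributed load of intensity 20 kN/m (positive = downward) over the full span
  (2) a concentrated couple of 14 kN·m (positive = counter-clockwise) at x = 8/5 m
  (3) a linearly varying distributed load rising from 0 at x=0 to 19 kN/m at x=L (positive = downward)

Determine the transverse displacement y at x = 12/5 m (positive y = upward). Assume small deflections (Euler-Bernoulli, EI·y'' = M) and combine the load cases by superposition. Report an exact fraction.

y(12/5) = -260234/146484375 m

Load 1 — uniform load w=20 kN/m over full span:
  y_1 = -wx(L³-2Lx²+x³)/(24EI) = -20·(12/5)·(4³-2·4·(12/5)²+(12/5)³)/(24·50000) = -496/390625 m
Load 2 — applied couple M₀=14 kN·m at a=8/5 m (b=L-a=12/5):
  y_2 = (M₀x³/(6L)-M₀(x-a)²/2+C₁x)/EI  [x>a] with C₁=M₀(3b²-L²)/(6L)=56/75 = (14·(12/5)³/(6·4)-14·((12/5)-(8/5))²/2+(56/75)·(12/5))/50000 = 42/390625 m
Load 3 — triangular load w₀=19 kN/m (0→w₀ over full span):
  y_3 = -w₀x(7L⁴-10L²x²+3x⁴)/(360LEI) = -19·(12/5)·(7·4⁴-10·4²·(12/5)²+3·(12/5)⁴)/(360·4·50000) = -89984/146484375 m
Superposition: y = Σ y_i = -260234/146484375 m ≈ -0.001777 m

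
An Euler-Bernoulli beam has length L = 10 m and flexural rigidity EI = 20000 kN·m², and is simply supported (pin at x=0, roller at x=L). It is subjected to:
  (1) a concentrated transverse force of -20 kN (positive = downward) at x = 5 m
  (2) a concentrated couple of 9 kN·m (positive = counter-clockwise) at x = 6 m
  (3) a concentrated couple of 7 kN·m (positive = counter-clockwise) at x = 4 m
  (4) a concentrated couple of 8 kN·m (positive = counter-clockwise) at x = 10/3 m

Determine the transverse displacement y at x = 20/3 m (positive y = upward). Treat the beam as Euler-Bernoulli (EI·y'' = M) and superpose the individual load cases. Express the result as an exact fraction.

y(20/3) = 977/50625 m

Load 1 — point force P=-20 kN at a=5 m (b=L-a=5):
  y_1 = -Pa(L-x)(2Lx-a²-x²)/(6LEI)  [x>a] = -(-20)·5·(10-(20/3))·(2·10·(20/3)-5²-(20/3)²)/(6·10·20000) = 23/1296 m
Load 2 — applied couple M₀=9 kN·m at a=6 m (b=L-a=4):
  y_2 = (M₀x³/(6L)-M₀(x-a)²/2+C₁x)/EI  [x>a] with C₁=M₀(3b²-L²)/(6L)=-39/5 = (9·(20/3)³/(6·10)-9·((20/3)-6)²/2+(-39/5)·(20/3))/20000 = -43/90000 m
Load 3 — applied couple M₀=7 kN·m at a=4 m (b=L-a=6):
  y_3 = (M₀x³/(6L)-M₀(x-a)²/2+C₁x)/EI  [x>a] with C₁=M₀(3b²-L²)/(6L)=14/15 = (7·(20/3)³/(6·10)-7·((20/3)-4)²/2+(14/15)·(20/3))/20000 = 161/202500 m
Load 4 — applied couple M₀=8 kN·m at a=10/3 m (b=L-a=20/3):
  y_4 = (M₀x³/(6L)-M₀(x-a)²/2+C₁x)/EI  [x>a] with C₁=M₀(3b²-L²)/(6L)=40/9 = (8·(20/3)³/(6·10)-8·((20/3)-(10/3))²/2+(40/9)·(20/3))/20000 = 1/810 m
Superposition: y = Σ y_i = 977/50625 m ≈ 0.019299 m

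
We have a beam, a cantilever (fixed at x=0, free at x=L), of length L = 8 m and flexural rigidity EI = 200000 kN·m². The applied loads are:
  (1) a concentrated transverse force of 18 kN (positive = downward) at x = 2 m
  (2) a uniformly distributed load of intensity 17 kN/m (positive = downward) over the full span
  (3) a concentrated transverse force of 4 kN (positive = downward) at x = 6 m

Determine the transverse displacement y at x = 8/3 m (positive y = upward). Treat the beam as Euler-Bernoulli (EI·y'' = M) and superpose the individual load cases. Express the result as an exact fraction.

Load 1 — point force P=18 kN at a=2 m (b=L-a=6):
  y_1 = -Pa²(3x-a)/(6EI)  [x>a] = -18·2²·(3·(8/3)-2)/(6·200000) = -9/25000 m
Load 2 — uniform load w=17 kN/m over full span:
  y_2 = -wx²(x²-4Lx+6L²)/(24EI) = -17·(8/3)²·((8/3)²-4·8·(8/3)+6·8²)/(24·200000) = -5848/759375 m
Load 3 — point force P=4 kN at a=6 m (b=L-a=2):
  y_3 = -Px²(3a-x)/(6EI)  [x≤a] = -4·(8/3)²·(3·6-(8/3))/(6·200000) = -92/253125 m
Superposition: y = Σ y_i = -51179/6075000 m ≈ -0.008425 m

y(8/3) = -51179/6075000 m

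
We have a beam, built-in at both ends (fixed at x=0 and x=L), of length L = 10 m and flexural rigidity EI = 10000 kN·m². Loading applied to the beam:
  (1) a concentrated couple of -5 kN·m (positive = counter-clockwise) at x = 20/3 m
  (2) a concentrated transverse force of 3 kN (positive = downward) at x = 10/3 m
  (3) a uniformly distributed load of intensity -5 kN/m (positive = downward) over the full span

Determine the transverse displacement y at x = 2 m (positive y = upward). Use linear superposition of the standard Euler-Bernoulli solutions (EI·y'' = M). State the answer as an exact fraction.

y(2) = 673/135000 m

Load 1 — applied couple M₀=-5 kN·m at a=20/3 m (b=L-a=10/3):
  y_1 = (R_Ax³/6 - M_Ax²/2)/EI  [x≤a] with R_A=-2/3, M_A=-5/3 = ((-2/3)·2³/6 - (-5/3)·2²/2)/10000 = 11/45000 m
Load 2 — point force P=3 kN at a=10/3 m (b=L-a=20/3):
  y_2 = -Pb²x²(3aL-(3a+b)x)/(6L³EI)  [x≤a] = -3·(20/3)²·2²·(3·(10/3)·10-(3·(10/3)+(20/3))·2)/(6·10³·10000) = -2/3375 m
Load 3 — uniform load w=-5 kN/m over full span:
  y_3 = -wx²(L-x)²/(24EI) = -(-5)·2²·(10-2)²/(24·10000) = 2/375 m
Superposition: y = Σ y_i = 673/135000 m ≈ 0.004985 m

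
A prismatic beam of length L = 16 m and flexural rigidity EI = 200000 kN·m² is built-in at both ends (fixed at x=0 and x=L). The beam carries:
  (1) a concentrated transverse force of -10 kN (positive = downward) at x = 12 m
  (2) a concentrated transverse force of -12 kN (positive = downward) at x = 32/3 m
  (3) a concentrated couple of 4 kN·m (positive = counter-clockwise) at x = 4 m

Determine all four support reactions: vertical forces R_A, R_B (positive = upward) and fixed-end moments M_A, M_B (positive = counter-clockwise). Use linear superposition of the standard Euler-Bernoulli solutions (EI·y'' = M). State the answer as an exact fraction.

R_A = -1265/288 kN, M_A = -809/36 kN·m, R_B = -5071/288 kN, M_B = 1879/36 kN·m

Load 1 — point force P=-10 kN at a=12 m (b=L-a=4):
  R_A = Pb²(3a+b)/L³ = (-10)·4²·(3·12+4)/16³ = -25/16 kN
  M_A = Pab²/L² = (-10)·12·4²/16² = -15/2 kN·m
  R_B = Pa²(a+3b)/L³ = (-10)·12²·(12+3·4)/16³ = -135/16 kN
  M_B = -Pa²b/L² = -(-10)·12²·4/16² = 45/2 kN·m
Load 2 — point force P=-12 kN at a=32/3 m (b=L-a=16/3):
  R_A = Pb²(3a+b)/L³ = (-12)·(16/3)²·(3·(32/3)+(16/3))/16³ = -28/9 kN
  M_A = Pab²/L² = (-12)·(32/3)·(16/3)²/16² = -128/9 kN·m
  R_B = Pa²(a+3b)/L³ = (-12)·(32/3)²·((32/3)+3·(16/3))/16³ = -80/9 kN
  M_B = -Pa²b/L² = -(-12)·(32/3)²·(16/3)/16² = 256/9 kN·m
Load 3 — applied couple M₀=4 kN·m at a=4 m (b=L-a=12):
  R_A = 6M₀ab/L³ = 6·4·4·12/16³ = 9/32 kN
  M_A = M₀b(2a-b)/L² = 4·12·(2·4-12)/16² = -3/4 kN·m
  R_B = -6M₀ab/L³ = -6·4·4·12/16³ = -9/32 kN
  M_B = M₀a(2b-a)/L² = 4·4·(2·12-4)/16² = 5/4 kN·m
Superposition: R_A = -1265/288 kN, M_A = -809/36 kN·m, R_B = -5071/288 kN, M_B = 1879/36 kN·m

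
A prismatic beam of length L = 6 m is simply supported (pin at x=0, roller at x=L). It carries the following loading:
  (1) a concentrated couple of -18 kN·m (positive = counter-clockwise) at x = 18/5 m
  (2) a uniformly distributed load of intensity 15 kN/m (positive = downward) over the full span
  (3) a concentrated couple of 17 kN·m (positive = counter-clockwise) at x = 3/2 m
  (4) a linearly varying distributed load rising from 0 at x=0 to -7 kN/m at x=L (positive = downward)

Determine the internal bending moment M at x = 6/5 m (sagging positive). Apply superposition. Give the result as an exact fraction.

Load 1 — applied couple M₀=-18 kN·m at a=18/5 m (b=L-a=12/5):
  M_1 = M₀x/L  [x≤a] = (-18)·(6/5)/6 = -18/5 kN·m
Load 2 — uniform load w=15 kN/m over full span:
  M_2 = wx(L-x)/2 = 15·(6/5)·(6-(6/5))/2 = 216/5 kN·m
Load 3 — applied couple M₀=17 kN·m at a=3/2 m (b=L-a=9/2):
  M_3 = M₀x/L  [x≤a] = 17·(6/5)/6 = 17/5 kN·m
Load 4 — triangular load w₀=-7 kN/m (0→w₀ over full span):
  M_4 = w₀Lx/6 - w₀x³/(6L) = (-7)·6·(6/5)/6 - (-7)·(6/5)³/(6·6) = -1008/125 kN·m
Superposition: M = Σ M_i = 4367/125 kN·m ≈ 34.936000 kN·m

M(6/5) = 4367/125 kN·m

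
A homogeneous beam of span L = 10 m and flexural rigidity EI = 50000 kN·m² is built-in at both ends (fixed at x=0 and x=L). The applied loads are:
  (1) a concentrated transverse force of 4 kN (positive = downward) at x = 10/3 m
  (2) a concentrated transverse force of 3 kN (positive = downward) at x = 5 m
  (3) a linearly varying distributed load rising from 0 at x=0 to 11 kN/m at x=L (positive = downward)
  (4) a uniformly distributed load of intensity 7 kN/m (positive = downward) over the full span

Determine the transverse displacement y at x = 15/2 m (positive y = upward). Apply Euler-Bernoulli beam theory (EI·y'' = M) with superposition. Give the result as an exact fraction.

Load 1 — point force P=4 kN at a=10/3 m (b=L-a=20/3):
  y_1 = -Pa²(L-x)²(3bL-(3b+a)(L-x))/(6L³EI)  [x>a] = -4·(10/3)²·(10-(15/2))²·(3·(20/3)·10-(3·(20/3)+(10/3))·(10-(15/2)))/(6·10³·50000) = -17/129600 m
Load 2 — point force P=3 kN at a=5 m (b=L-a=5):
  y_2 = -Pa²(L-x)²(3bL-(3b+a)(L-x))/(6L³EI)  [x>a] = -3·5²·(10-(15/2))²·(3·5·10-(3·5+5)·(10-(15/2)))/(6·10³·50000) = -1/6400 m
Load 3 — triangular load w₀=11 kN/m (0→w₀ over full span):
  y_3 = -w₀x²(L-x)²(x+2L)/(120LEI) = -11·(15/2)²·(10-(15/2))²·((15/2)+2·10)/(120·10·50000) = -363/204800 m
Load 4 — uniform load w=7 kN/m over full span:
  y_4 = -wx²(L-x)²/(24EI) = -7·(15/2)²·(10-(15/2))²/(24·50000) = -21/10240 m
Superposition: y = Σ y_i = -68191/16588800 m ≈ -0.004111 m

y(15/2) = -68191/16588800 m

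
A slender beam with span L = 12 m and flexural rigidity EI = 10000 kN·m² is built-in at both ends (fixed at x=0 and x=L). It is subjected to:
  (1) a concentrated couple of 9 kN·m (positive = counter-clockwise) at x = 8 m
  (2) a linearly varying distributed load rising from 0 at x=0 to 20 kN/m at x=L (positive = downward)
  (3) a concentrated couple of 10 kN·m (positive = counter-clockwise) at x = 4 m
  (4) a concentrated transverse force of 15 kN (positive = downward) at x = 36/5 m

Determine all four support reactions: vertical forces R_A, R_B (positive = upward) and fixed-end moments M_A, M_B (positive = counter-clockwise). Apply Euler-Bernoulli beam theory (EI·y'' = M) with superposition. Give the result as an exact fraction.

R_A = 9763/225 kN, M_A = 2907/25 kN·m, R_B = 20612/225 kN, M_B = -12494/75 kN·m

Load 1 — applied couple M₀=9 kN·m at a=8 m (b=L-a=4):
  R_A = 6M₀ab/L³ = 6·9·8·4/12³ = 1 kN
  M_A = M₀b(2a-b)/L² = 9·4·(2·8-4)/12² = 3 kN·m
  R_B = -6M₀ab/L³ = -6·9·8·4/12³ = -1 kN
  M_B = M₀a(2b-a)/L² = 9·8·(2·4-8)/12² = 0 kN·m
Load 2 — triangular load w₀=20 kN/m (0→w₀ over full span):
  R_A = 3w₀L/20 = 3·20·12/20 = 36 kN
  M_A = w₀L²/30 = 20·12²/30 = 96 kN·m
  R_B = 7w₀L/20 = 7·20·12/20 = 84 kN
  M_B = -w₀L²/20 = -20·12²/20 = -144 kN·m
Load 3 — applied couple M₀=10 kN·m at a=4 m (b=L-a=8):
  R_A = 6M₀ab/L³ = 6·10·4·8/12³ = 10/9 kN
  M_A = M₀b(2a-b)/L² = 10·8·(2·4-8)/12² = 0 kN·m
  R_B = -6M₀ab/L³ = -6·10·4·8/12³ = -10/9 kN
  M_B = M₀a(2b-a)/L² = 10·4·(2·8-4)/12² = 10/3 kN·m
Load 4 — point force P=15 kN at a=36/5 m (b=L-a=24/5):
  R_A = Pb²(3a+b)/L³ = 15·(24/5)²·(3·(36/5)+(24/5))/12³ = 132/25 kN
  M_A = Pab²/L² = 15·(36/5)·(24/5)²/12² = 432/25 kN·m
  R_B = Pa²(a+3b)/L³ = 15·(36/5)²·((36/5)+3·(24/5))/12³ = 243/25 kN
  M_B = -Pa²b/L² = -15·(36/5)²·(24/5)/12² = -648/25 kN·m
Superposition: R_A = 9763/225 kN, M_A = 2907/25 kN·m, R_B = 20612/225 kN, M_B = -12494/75 kN·m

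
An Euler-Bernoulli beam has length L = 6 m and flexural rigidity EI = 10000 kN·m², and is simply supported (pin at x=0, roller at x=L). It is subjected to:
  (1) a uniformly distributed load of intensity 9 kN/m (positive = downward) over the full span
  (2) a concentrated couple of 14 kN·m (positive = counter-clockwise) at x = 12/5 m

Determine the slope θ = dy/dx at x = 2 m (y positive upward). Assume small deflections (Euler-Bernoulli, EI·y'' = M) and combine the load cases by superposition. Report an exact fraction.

θ(2) = -2491/750000 rad

Load 1 — uniform load w=9 kN/m over full span:
  θ_1 = -w(L³-6Lx²+4x³)/(24EI) = -9·(6³-6·6·2²+4·2³)/(24·10000) = -39/10000 rad
Load 2 — applied couple M₀=14 kN·m at a=12/5 m (b=L-a=18/5):
  θ_2 = (M₀x²/(2L)+C₁)/EI  [x≤a] with C₁=M₀(3b²-L²)/(6L)=28/25 = (14·2²/(2·6)+(28/25))/10000 = 217/375000 rad
Superposition: θ = Σ θ_i = -2491/750000 rad ≈ -0.003321 rad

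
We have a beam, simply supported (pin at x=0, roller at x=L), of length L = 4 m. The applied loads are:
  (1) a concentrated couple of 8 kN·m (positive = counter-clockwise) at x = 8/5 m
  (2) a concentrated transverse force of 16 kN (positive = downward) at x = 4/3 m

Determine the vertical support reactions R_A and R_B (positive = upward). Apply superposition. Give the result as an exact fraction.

R_A = 38/3 kN, R_B = 10/3 kN

Load 1 — applied couple M₀=8 kN·m at a=8/5 m (b=L-a=12/5):
  R_A = M₀/L = 8/4 = 2 kN
  R_B = -M₀/L = -8/4 = -2 kN
Load 2 — point force P=16 kN at a=4/3 m (b=L-a=8/3):
  R_A = Pb/L = 16·(8/3)/4 = 32/3 kN
  R_B = Pa/L = 16·(4/3)/4 = 16/3 kN
Superposition: R_A = 38/3 kN, R_B = 10/3 kN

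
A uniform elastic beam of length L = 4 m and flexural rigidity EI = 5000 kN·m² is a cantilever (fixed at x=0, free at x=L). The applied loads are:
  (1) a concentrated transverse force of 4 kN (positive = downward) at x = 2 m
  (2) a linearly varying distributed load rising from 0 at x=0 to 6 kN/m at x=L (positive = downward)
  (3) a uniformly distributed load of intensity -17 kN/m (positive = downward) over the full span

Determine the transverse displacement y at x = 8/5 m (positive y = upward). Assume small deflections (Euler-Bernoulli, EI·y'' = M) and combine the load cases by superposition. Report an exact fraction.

y(8/5) = 538432/29296875 m

Load 1 — point force P=4 kN at a=2 m (b=L-a=2):
  y_1 = -Px²(3a-x)/(6EI)  [x≤a] = -4·(8/5)²·(3·2-(8/5))/(6·5000) = -352/234375 m
Load 2 — triangular load w₀=6 kN/m (0→w₀ over full span):
  y_2 = (w₀Lx³/12-w₀L²x²/6-w₀x⁵/(120L))/EI = (6·4·(8/5)³/12-6·4²·(8/5)²/6-6·(8/5)⁵/(120·4))/5000 = -64256/9765625 m
Load 3 — uniform load w=-17 kN/m over full span:
  y_3 = -wx²(x²-4Lx+6L²)/(24EI) = -(-17)·(8/5)²·((8/5)²-4·4·(8/5)+6·4²)/(24·5000) = 10336/390625 m
Superposition: y = Σ y_i = 538432/29296875 m ≈ 0.018378 m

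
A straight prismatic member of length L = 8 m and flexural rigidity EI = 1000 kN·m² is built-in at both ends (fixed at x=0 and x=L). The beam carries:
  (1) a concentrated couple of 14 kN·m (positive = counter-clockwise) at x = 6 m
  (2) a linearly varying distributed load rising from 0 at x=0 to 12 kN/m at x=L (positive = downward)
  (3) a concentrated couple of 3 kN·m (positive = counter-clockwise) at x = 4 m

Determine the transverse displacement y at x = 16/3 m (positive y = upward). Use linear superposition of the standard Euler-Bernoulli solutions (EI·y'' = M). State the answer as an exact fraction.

y(16/3) = -9947/151875 m

Load 1 — applied couple M₀=14 kN·m at a=6 m (b=L-a=2):
  y_1 = (R_Ax³/6 - M_Ax²/2)/EI  [x≤a] with R_A=63/32, M_A=35/8 = ((63/32)·(16/3)³/6 - (35/8)·(16/3)²/2)/1000 = -14/1125 m
Load 2 — triangular load w₀=12 kN/m (0→w₀ over full span):
  y_2 = -w₀x²(L-x)²(x+2L)/(120LEI) = -12·(16/3)²·(8-(16/3))²·((16/3)+2·8)/(120·8·1000) = -8192/151875 m
Load 3 — applied couple M₀=3 kN·m at a=4 m (b=L-a=4):
  y_3 = (R_Ax³/6 - M_Ax²/2 - M₀(x-a)²/2)/EI  [x>a] with R_A=9/16, M_A=3/4 = ((9/16)·(16/3)³/6 - (3/4)·(16/3)²/2 - 3·((16/3)-4)²/2)/1000 = 1/1125 m
Superposition: y = Σ y_i = -9947/151875 m ≈ -0.065495 m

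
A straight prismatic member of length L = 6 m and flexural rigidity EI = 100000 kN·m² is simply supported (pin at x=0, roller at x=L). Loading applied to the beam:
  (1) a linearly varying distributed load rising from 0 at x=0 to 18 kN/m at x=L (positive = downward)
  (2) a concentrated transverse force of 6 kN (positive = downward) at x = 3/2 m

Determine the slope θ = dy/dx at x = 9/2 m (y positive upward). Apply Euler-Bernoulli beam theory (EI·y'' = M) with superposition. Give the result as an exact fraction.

θ(9/2) = 39771/64000000 rad

Load 1 — triangular load w₀=18 kN/m (0→w₀ over full span):
  θ_1 = -w₀(7L⁴-30L²x²+15x⁴)/(360LEI) = -18·(7·6⁴-30·6²·(9/2)²+15·(9/2)⁴)/(360·6·100000) = 35451/64000000 rad
Load 2 — point force P=6 kN at a=3/2 m (b=L-a=9/2):
  θ_2 = -Pa(2L²-6Lx+3x²+a²)/(6LEI)  [x>a] = -6·(3/2)·(2·6²-6·6·(9/2)+3·(9/2)²+(3/2)²)/(6·6·100000) = 27/400000 rad
Superposition: θ = Σ θ_i = 39771/64000000 rad ≈ 0.000621 rad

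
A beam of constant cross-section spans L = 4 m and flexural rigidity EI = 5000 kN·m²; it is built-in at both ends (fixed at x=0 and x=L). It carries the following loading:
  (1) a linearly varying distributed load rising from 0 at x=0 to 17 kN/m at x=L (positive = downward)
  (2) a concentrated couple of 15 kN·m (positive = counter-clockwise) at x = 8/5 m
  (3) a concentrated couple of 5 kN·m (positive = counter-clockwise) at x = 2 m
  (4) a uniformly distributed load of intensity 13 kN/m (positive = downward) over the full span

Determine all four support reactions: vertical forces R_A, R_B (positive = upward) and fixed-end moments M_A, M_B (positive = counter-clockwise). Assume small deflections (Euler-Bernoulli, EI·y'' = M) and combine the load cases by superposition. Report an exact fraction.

Load 1 — triangular load w₀=17 kN/m (0→w₀ over full span):
  R_A = 3w₀L/20 = 3·17·4/20 = 51/5 kN
  M_A = w₀L²/30 = 17·4²/30 = 136/15 kN·m
  R_B = 7w₀L/20 = 7·17·4/20 = 119/5 kN
  M_B = -w₀L²/20 = -17·4²/20 = -68/5 kN·m
Load 2 — applied couple M₀=15 kN·m at a=8/5 m (b=L-a=12/5):
  R_A = 6M₀ab/L³ = 6·15·(8/5)·(12/5)/4³ = 27/5 kN
  M_A = M₀b(2a-b)/L² = 15·(12/5)·(2·(8/5)-(12/5))/4² = 9/5 kN·m
  R_B = -6M₀ab/L³ = -6·15·(8/5)·(12/5)/4³ = -27/5 kN
  M_B = M₀a(2b-a)/L² = 15·(8/5)·(2·(12/5)-(8/5))/4² = 24/5 kN·m
Load 3 — applied couple M₀=5 kN·m at a=2 m (b=L-a=2):
  R_A = 6M₀ab/L³ = 6·5·2·2/4³ = 15/8 kN
  M_A = M₀b(2a-b)/L² = 5·2·(2·2-2)/4² = 5/4 kN·m
  R_B = -6M₀ab/L³ = -6·5·2·2/4³ = -15/8 kN
  M_B = M₀a(2b-a)/L² = 5·2·(2·2-2)/4² = 5/4 kN·m
Load 4 — uniform load w=13 kN/m over full span:
  R_A = wL/2 = 13·4/2 = 26 kN
  M_A = wL²/12 = 13·4²/12 = 52/3 kN·m
  R_B = wL/2 = 13·4/2 = 26 kN
  M_B = -wL²/12 = -13·4²/12 = -52/3 kN·m
Superposition: R_A = 1739/40 kN, M_A = 589/20 kN·m, R_B = 1701/40 kN, M_B = -1493/60 kN·m

R_A = 1739/40 kN, M_A = 589/20 kN·m, R_B = 1701/40 kN, M_B = -1493/60 kN·m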